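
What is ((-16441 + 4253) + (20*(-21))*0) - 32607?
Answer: -44795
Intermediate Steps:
((-16441 + 4253) + (20*(-21))*0) - 32607 = (-12188 - 420*0) - 32607 = (-12188 + 0) - 32607 = -12188 - 32607 = -44795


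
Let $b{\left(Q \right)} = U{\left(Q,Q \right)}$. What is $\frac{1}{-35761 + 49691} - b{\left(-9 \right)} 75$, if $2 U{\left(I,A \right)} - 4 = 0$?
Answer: $- \frac{2089499}{13930} \approx -150.0$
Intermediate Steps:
$U{\left(I,A \right)} = 2$ ($U{\left(I,A \right)} = 2 + \frac{1}{2} \cdot 0 = 2 + 0 = 2$)
$b{\left(Q \right)} = 2$
$\frac{1}{-35761 + 49691} - b{\left(-9 \right)} 75 = \frac{1}{-35761 + 49691} - 2 \cdot 75 = \frac{1}{13930} - 150 = - \frac{2089499}{13930}$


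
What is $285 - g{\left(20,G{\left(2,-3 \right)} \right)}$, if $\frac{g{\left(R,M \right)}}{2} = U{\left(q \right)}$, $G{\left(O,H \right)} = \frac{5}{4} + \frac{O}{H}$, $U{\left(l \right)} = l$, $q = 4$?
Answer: $277$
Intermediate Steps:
$G{\left(O,H \right)} = \frac{5}{4} + \frac{O}{H}$ ($G{\left(O,H \right)} = 5 \cdot \frac{1}{4} + \frac{O}{H} = \frac{5}{4} + \frac{O}{H}$)
$g{\left(R,M \right)} = 8$ ($g{\left(R,M \right)} = 2 \cdot 4 = 8$)
$285 - g{\left(20,G{\left(2,-3 \right)} \right)} = 285 - 8 = 277$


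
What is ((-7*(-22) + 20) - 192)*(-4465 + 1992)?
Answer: 44514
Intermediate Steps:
((-7*(-22) + 20) - 192)*(-4465 + 1992) = ((154 + 20) - 192)*(-2473) = (174 - 192)*(-2473) = -18*(-2473) = 44514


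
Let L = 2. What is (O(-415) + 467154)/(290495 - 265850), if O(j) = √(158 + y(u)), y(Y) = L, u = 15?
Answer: 155718/8215 + 4*√10/24645 ≈ 18.956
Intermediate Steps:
y(Y) = 2
O(j) = 4*√10 (O(j) = √(158 + 2) = √160 = 4*√10)
(O(-415) + 467154)/(290495 - 265850) = (4*√10 + 467154)/(290495 - 265850) = (467154 + 4*√10)/24645 = (467154 + 4*√10)*(1/24645) = 155718/8215 + 4*√10/24645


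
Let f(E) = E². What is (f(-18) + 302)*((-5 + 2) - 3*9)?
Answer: -18780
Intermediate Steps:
(f(-18) + 302)*((-5 + 2) - 3*9) = ((-18)² + 302)*((-5 + 2) - 3*9) = (324 + 302)*(-3 - 27) = 626*(-30) = -18780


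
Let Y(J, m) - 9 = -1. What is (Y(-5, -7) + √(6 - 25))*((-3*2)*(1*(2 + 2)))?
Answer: -192 - 24*I*√19 ≈ -192.0 - 104.61*I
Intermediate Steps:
Y(J, m) = 8 (Y(J, m) = 9 - 1 = 8)
(Y(-5, -7) + √(6 - 25))*((-3*2)*(1*(2 + 2))) = (8 + √(6 - 25))*((-3*2)*(1*(2 + 2))) = (8 + √(-19))*(-6*4) = (8 + I*√19)*(-6*4) = (8 + I*√19)*(-24) = -192 - 24*I*√19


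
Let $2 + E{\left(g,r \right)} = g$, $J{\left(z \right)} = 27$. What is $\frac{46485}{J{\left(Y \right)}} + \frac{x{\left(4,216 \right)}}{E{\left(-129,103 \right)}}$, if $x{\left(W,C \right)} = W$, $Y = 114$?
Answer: $\frac{676603}{393} \approx 1721.6$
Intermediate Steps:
$E{\left(g,r \right)} = -2 + g$
$\frac{46485}{J{\left(Y \right)}} + \frac{x{\left(4,216 \right)}}{E{\left(-129,103 \right)}} = \frac{46485}{27} + \frac{4}{-2 - 129} = 46485 \cdot \frac{1}{27} + \frac{4}{-131} = \frac{5165}{3} + 4 \left(- \frac{1}{131}\right) = \frac{5165}{3} - \frac{4}{131} = \frac{676603}{393}$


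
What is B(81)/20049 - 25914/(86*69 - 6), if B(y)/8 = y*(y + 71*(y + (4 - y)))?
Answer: 49030043/6602804 ≈ 7.4256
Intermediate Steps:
B(y) = 8*y*(284 + y) (B(y) = 8*(y*(y + 71*(y + (4 - y)))) = 8*(y*(y + 71*4)) = 8*(y*(y + 284)) = 8*(y*(284 + y)) = 8*y*(284 + y))
B(81)/20049 - 25914/(86*69 - 6) = (8*81*(284 + 81))/20049 - 25914/(86*69 - 6) = (8*81*365)*(1/20049) - 25914/(5934 - 6) = 236520*(1/20049) - 25914/5928 = 78840/6683 - 25914*1/5928 = 78840/6683 - 4319/988 = 49030043/6602804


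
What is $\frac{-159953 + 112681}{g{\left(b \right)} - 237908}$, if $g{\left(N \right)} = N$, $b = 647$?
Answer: $\frac{47272}{237261} \approx 0.19924$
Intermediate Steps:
$\frac{-159953 + 112681}{g{\left(b \right)} - 237908} = \frac{-159953 + 112681}{647 - 237908} = - \frac{47272}{-237261} = \left(-47272\right) \left(- \frac{1}{237261}\right) = \frac{47272}{237261}$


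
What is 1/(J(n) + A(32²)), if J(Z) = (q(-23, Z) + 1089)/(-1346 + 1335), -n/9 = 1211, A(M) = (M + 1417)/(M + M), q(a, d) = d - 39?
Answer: 22528/20197603 ≈ 0.0011154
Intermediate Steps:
q(a, d) = -39 + d
A(M) = (1417 + M)/(2*M) (A(M) = (1417 + M)/((2*M)) = (1417 + M)*(1/(2*M)) = (1417 + M)/(2*M))
n = -10899 (n = -9*1211 = -10899)
J(Z) = -1050/11 - Z/11 (J(Z) = ((-39 + Z) + 1089)/(-1346 + 1335) = (1050 + Z)/(-11) = (1050 + Z)*(-1/11) = -1050/11 - Z/11)
1/(J(n) + A(32²)) = 1/((-1050/11 - 1/11*(-10899)) + (1417 + 32²)/(2*(32²))) = 1/((-1050/11 + 10899/11) + (½)*(1417 + 1024)/1024) = 1/(9849/11 + (½)*(1/1024)*2441) = 1/(9849/11 + 2441/2048) = 1/(20197603/22528) = 22528/20197603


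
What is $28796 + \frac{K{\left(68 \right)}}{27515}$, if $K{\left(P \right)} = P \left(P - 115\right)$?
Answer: $\frac{792318744}{27515} \approx 28796.0$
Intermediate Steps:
$K{\left(P \right)} = P \left(-115 + P\right)$
$28796 + \frac{K{\left(68 \right)}}{27515} = 28796 + \frac{68 \left(-115 + 68\right)}{27515} = 28796 + 68 \left(-47\right) \frac{1}{27515} = 28796 - \frac{3196}{27515} = \frac{792318744}{27515}$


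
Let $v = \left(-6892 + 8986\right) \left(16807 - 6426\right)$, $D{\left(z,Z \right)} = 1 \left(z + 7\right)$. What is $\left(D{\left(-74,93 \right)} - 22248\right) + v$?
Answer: $21715499$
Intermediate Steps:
$D{\left(z,Z \right)} = 7 + z$ ($D{\left(z,Z \right)} = 1 \left(7 + z\right) = 7 + z$)
$v = 21737814$ ($v = 2094 \cdot 10381 = 21737814$)
$\left(D{\left(-74,93 \right)} - 22248\right) + v = \left(\left(7 - 74\right) - 22248\right) + 21737814 = \left(-67 - 22248\right) + 21737814 = -22315 + 21737814 = 21715499$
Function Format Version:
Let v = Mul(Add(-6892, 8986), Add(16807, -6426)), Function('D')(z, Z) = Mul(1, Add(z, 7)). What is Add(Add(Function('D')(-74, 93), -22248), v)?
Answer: 21715499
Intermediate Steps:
Function('D')(z, Z) = Add(7, z) (Function('D')(z, Z) = Mul(1, Add(7, z)) = Add(7, z))
v = 21737814 (v = Mul(2094, 10381) = 21737814)
Add(Add(Function('D')(-74, 93), -22248), v) = Add(Add(Add(7, -74), -22248), 21737814) = Add(Add(-67, -22248), 21737814) = Add(-22315, 21737814) = 21715499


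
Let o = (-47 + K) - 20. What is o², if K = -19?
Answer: 7396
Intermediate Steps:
o = -86 (o = (-47 - 19) - 20 = -66 - 20 = -86)
o² = (-86)² = 7396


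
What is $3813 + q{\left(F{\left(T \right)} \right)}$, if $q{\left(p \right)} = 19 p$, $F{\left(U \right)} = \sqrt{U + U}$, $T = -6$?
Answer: $3813 + 38 i \sqrt{3} \approx 3813.0 + 65.818 i$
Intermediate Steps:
$F{\left(U \right)} = \sqrt{2} \sqrt{U}$ ($F{\left(U \right)} = \sqrt{2 U} = \sqrt{2} \sqrt{U}$)
$3813 + q{\left(F{\left(T \right)} \right)} = 3813 + 19 \sqrt{2} \sqrt{-6} = 3813 + 19 \sqrt{2} i \sqrt{6} = 3813 + 19 \cdot 2 i \sqrt{3} = 3813 + 38 i \sqrt{3}$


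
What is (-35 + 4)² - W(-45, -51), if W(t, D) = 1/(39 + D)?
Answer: 11533/12 ≈ 961.08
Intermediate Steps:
(-35 + 4)² - W(-45, -51) = (-35 + 4)² - 1/(39 - 51) = (-31)² - 1/(-12) = 961 - 1*(-1/12) = 961 + 1/12 = 11533/12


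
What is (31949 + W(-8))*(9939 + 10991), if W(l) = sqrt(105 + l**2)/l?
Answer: 2674634235/4 ≈ 6.6866e+8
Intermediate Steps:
W(l) = sqrt(105 + l**2)/l
(31949 + W(-8))*(9939 + 10991) = (31949 + sqrt(105 + (-8)**2)/(-8))*(9939 + 10991) = (31949 - sqrt(105 + 64)/8)*20930 = (31949 - sqrt(169)/8)*20930 = (31949 - 1/8*13)*20930 = (31949 - 13/8)*20930 = (255579/8)*20930 = 2674634235/4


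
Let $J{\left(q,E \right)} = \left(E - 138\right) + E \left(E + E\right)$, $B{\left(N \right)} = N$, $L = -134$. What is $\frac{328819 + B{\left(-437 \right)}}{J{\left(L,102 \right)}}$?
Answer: $\frac{164191}{10386} \approx 15.809$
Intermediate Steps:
$J{\left(q,E \right)} = -138 + E + 2 E^{2}$ ($J{\left(q,E \right)} = \left(-138 + E\right) + E 2 E = \left(-138 + E\right) + 2 E^{2} = -138 + E + 2 E^{2}$)
$\frac{328819 + B{\left(-437 \right)}}{J{\left(L,102 \right)}} = \frac{328819 - 437}{-138 + 102 + 2 \cdot 102^{2}} = \frac{328382}{-138 + 102 + 2 \cdot 10404} = \frac{328382}{-138 + 102 + 20808} = \frac{328382}{20772} = 328382 \cdot \frac{1}{20772} = \frac{164191}{10386}$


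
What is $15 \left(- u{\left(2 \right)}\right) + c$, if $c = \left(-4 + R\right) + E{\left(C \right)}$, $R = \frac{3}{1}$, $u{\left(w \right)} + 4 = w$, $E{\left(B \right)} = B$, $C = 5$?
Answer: $34$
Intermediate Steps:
$u{\left(w \right)} = -4 + w$
$R = 3$ ($R = 3 \cdot 1 = 3$)
$c = 4$ ($c = \left(-4 + 3\right) + 5 = -1 + 5 = 4$)
$15 \left(- u{\left(2 \right)}\right) + c = 15 \left(- (-4 + 2)\right) + 4 = 15 \left(\left(-1\right) \left(-2\right)\right) + 4 = 15 \cdot 2 + 4 = 30 + 4 = 34$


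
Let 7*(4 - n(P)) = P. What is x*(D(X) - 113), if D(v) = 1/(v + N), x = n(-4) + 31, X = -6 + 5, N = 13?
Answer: -112465/28 ≈ -4016.6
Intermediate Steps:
n(P) = 4 - P/7
X = -1
x = 249/7 (x = (4 - 1/7*(-4)) + 31 = (4 + 4/7) + 31 = 32/7 + 31 = 249/7 ≈ 35.571)
D(v) = 1/(13 + v) (D(v) = 1/(v + 13) = 1/(13 + v))
x*(D(X) - 113) = 249*(1/(13 - 1) - 113)/7 = 249*(1/12 - 113)/7 = (249/7)*(-1355/12) = -112465/28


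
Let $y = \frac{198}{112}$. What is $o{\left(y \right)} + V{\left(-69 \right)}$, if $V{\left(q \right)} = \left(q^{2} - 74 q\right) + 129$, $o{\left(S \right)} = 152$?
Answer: $10148$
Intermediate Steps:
$y = \frac{99}{56}$ ($y = 198 \cdot \frac{1}{112} = \frac{99}{56} \approx 1.7679$)
$V{\left(q \right)} = 129 + q^{2} - 74 q$
$o{\left(y \right)} + V{\left(-69 \right)} = 152 + \left(129 + \left(-69\right)^{2} - -5106\right) = 152 + \left(129 + 4761 + 5106\right) = 152 + 9996 = 10148$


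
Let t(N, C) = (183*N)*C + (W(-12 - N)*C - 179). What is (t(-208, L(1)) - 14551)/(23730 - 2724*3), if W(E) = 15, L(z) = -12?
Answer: 73643/2593 ≈ 28.401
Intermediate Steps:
t(N, C) = -179 + 15*C + 183*C*N (t(N, C) = (183*N)*C + (15*C - 179) = 183*C*N + (-179 + 15*C) = -179 + 15*C + 183*C*N)
(t(-208, L(1)) - 14551)/(23730 - 2724*3) = ((-179 + 15*(-12) + 183*(-12)*(-208)) - 14551)/(23730 - 2724*3) = ((-179 - 180 + 456768) - 14551)/(23730 - 8172) = (456409 - 14551)/15558 = 441858*(1/15558) = 73643/2593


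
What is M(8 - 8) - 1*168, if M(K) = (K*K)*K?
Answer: -168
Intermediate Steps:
M(K) = K³ (M(K) = K²*K = K³)
M(8 - 8) - 1*168 = (8 - 8)³ - 1*168 = 0³ - 168 = 0 - 168 = -168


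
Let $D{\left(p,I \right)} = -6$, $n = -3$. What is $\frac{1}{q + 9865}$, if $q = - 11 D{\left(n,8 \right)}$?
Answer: $\frac{1}{9931} \approx 0.00010069$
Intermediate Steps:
$q = 66$ ($q = \left(-11\right) \left(-6\right) = 66$)
$\frac{1}{q + 9865} = \frac{1}{66 + 9865} = \frac{1}{9931}$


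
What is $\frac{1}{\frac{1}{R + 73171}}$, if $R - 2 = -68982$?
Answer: $4191$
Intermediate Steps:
$R = -68980$ ($R = 2 - 68982 = -68980$)
$\frac{1}{\frac{1}{R + 73171}} = \frac{1}{\frac{1}{-68980 + 73171}} = \frac{1}{\frac{1}{4191}} = 4191$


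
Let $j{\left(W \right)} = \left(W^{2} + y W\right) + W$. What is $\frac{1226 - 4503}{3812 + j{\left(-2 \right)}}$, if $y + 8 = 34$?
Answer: $- \frac{3277}{3762} \approx -0.87108$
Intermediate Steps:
$y = 26$ ($y = -8 + 34 = 26$)
$j{\left(W \right)} = W^{2} + 27 W$ ($j{\left(W \right)} = \left(W^{2} + 26 W\right) + W = W^{2} + 27 W$)
$\frac{1226 - 4503}{3812 + j{\left(-2 \right)}} = \frac{1226 - 4503}{3812 - 2 \left(27 - 2\right)} = - \frac{3277}{3812 - 50} = - \frac{3277}{3762}$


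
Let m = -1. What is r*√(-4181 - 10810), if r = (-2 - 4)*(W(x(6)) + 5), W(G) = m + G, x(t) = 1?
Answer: -30*I*√14991 ≈ -3673.1*I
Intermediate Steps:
W(G) = -1 + G
r = -30 (r = (-2 - 4)*((-1 + 1) + 5) = -6*(0 + 5) = -6*5 = -30)
r*√(-4181 - 10810) = -30*√(-4181 - 10810) = -30*I*√14991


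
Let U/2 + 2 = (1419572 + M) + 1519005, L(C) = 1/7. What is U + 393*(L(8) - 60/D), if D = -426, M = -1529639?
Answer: 1400537797/497 ≈ 2.8180e+6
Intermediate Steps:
L(C) = 1/7
U = 2817872 (U = -4 + 2*((1419572 - 1529639) + 1519005) = -4 + 2*(-110067 + 1519005) = -4 + 2*1408938 = -4 + 2817876 = 2817872)
U + 393*(L(8) - 60/D) = 2817872 + 393*(1/7 - 60/(-426)) = 2817872 + 393*(1/7 - 60*(-1/426)) = 2817872 + 393*(1/7 + 10/71) = 2817872 + 393*(141/497) = 2817872 + 55413/497 = 1400537797/497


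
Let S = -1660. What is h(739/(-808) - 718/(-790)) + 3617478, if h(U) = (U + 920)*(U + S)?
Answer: 212922641565723889/101863105600 ≈ 2.0903e+6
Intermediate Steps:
h(U) = (-1660 + U)*(920 + U) (h(U) = (U + 920)*(U - 1660) = (920 + U)*(-1660 + U) = (-1660 + U)*(920 + U))
h(739/(-808) - 718/(-790)) + 3617478 = (-1527200 + (739/(-808) - 718/(-790))² - 740*(739/(-808) - 718/(-790))) + 3617478 = (-1527200 + (739*(-1/808) - 718*(-1/790))² - 740*(739*(-1/808) - 718*(-1/790))) + 3617478 = (-1527200 + (-739/808 + 359/395)² - 740*(-739/808 + 359/395)) + 3617478 = (-1527200 + (-1833/319160)² - 740*(-1833/319160)) + 3617478 = (-1527200 + 3359889/101863105600 + 67821/15958) + 3617478 = -155564901953952911/101863105600 + 3617478 = 212922641565723889/101863105600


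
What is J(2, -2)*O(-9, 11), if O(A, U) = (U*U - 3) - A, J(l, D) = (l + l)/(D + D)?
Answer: -127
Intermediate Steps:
J(l, D) = l/D (J(l, D) = (2*l)/((2*D)) = (2*l)*(1/(2*D)) = l/D)
O(A, U) = -3 + U² - A (O(A, U) = (U² - 3) - A = (-3 + U²) - A = -3 + U² - A)
J(2, -2)*O(-9, 11) = (2/(-2))*(-3 + 11² - 1*(-9)) = (2*(-½))*(-3 + 121 + 9) = -1*127 = -127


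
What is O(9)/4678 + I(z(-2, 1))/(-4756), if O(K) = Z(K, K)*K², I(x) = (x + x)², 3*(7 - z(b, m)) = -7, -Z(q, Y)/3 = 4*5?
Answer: -27837206/25029639 ≈ -1.1122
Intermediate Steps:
Z(q, Y) = -60 (Z(q, Y) = -12*5 = -3*20 = -60)
z(b, m) = 28/3 (z(b, m) = 7 - ⅓*(-7) = 7 + 7/3 = 28/3)
I(x) = 4*x² (I(x) = (2*x)² = 4*x²)
O(K) = -60*K²
O(9)/4678 + I(z(-2, 1))/(-4756) = -60*9²/4678 + (4*(28/3)²)/(-4756) = -60*81*(1/4678) + (4*(784/9))*(-1/4756) = -4860*1/4678 + (3136/9)*(-1/4756) = -2430/2339 - 784/10701 = -27837206/25029639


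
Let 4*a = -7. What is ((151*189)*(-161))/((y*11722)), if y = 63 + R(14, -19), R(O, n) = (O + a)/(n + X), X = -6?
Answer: -32819850/5233873 ≈ -6.2707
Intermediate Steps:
a = -7/4 (a = (¼)*(-7) = -7/4 ≈ -1.7500)
R(O, n) = (-7/4 + O)/(-6 + n) (R(O, n) = (O - 7/4)/(n - 6) = (-7/4 + O)/(-6 + n))
y = 6251/100 (y = 63 + (-7/4 + 14)/(-6 - 19) = 63 + (49/4)/(-25) = 63 - 1/25*49/4 = 63 - 49/100 = 6251/100 ≈ 62.510)
((151*189)*(-161))/((y*11722)) = ((151*189)*(-161))/(((6251/100)*11722)) = (28539*(-161))/(36637111/50) = -4594779*50/36637111 = -32819850/5233873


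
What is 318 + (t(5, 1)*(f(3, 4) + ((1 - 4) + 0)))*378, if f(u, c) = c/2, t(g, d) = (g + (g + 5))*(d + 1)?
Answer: -11022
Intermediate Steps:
t(g, d) = (1 + d)*(5 + 2*g) (t(g, d) = (g + (5 + g))*(1 + d) = (5 + 2*g)*(1 + d) = (1 + d)*(5 + 2*g))
f(u, c) = c/2 (f(u, c) = c*(½) = c/2)
318 + (t(5, 1)*(f(3, 4) + ((1 - 4) + 0)))*378 = 318 + ((5 + 2*5 + 5*1 + 2*1*5)*((½)*4 + ((1 - 4) + 0)))*378 = 318 + ((5 + 10 + 5 + 10)*(2 + (-3 + 0)))*378 = 318 + (30*(2 - 3))*378 = 318 + (30*(-1))*378 = 318 - 30*378 = 318 - 11340 = -11022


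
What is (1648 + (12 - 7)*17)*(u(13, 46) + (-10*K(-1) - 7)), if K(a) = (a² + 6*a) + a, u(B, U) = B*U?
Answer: 1128183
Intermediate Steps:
K(a) = a² + 7*a
(1648 + (12 - 7)*17)*(u(13, 46) + (-10*K(-1) - 7)) = (1648 + (12 - 7)*17)*(13*46 + (-(-10)*(7 - 1) - 7)) = (1648 + 5*17)*(598 + (-(-10)*6 - 7)) = (1648 + 85)*(598 + (-10*(-6) - 7)) = 1733*(598 + (60 - 7)) = 1733*(598 + 53) = 1733*651 = 1128183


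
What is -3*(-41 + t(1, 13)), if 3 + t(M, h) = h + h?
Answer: 54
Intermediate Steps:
t(M, h) = -3 + 2*h (t(M, h) = -3 + (h + h) = -3 + 2*h)
-3*(-41 + t(1, 13)) = -3*(-41 + (-3 + 2*13)) = -3*(-41 + (-3 + 26)) = -3*(-41 + 23) = -3*(-18) = 54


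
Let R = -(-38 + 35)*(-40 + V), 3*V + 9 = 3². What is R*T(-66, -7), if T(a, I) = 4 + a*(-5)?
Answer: -40080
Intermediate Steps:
T(a, I) = 4 - 5*a
V = 0 (V = -3 + (⅓)*3² = -3 + (⅓)*9 = -3 + 3 = 0)
R = -120 (R = -(-38 + 35)*(-40 + 0) = -(-3)*(-40) = -1*120 = -120)
R*T(-66, -7) = -120*(4 - 5*(-66)) = -120*(4 + 330) = -120*334 = -40080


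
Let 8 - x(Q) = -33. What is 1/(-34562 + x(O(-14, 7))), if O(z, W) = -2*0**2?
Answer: -1/34521 ≈ -2.8968e-5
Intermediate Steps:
O(z, W) = 0 (O(z, W) = -2*0 = 0)
x(Q) = 41 (x(Q) = 8 - 1*(-33) = 8 + 33 = 41)
1/(-34562 + x(O(-14, 7))) = 1/(-34562 + 41) = 1/(-34521) = -1/34521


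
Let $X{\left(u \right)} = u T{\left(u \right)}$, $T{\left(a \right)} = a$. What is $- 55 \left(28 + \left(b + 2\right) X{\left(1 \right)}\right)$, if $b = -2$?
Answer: $-1540$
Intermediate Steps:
$X{\left(u \right)} = u^{2}$ ($X{\left(u \right)} = u u = u^{2}$)
$- 55 \left(28 + \left(b + 2\right) X{\left(1 \right)}\right) = - 55 \left(28 + \left(-2 + 2\right) 1^{2}\right) = - 55 \left(28 + 0 \cdot 1\right) = - 55 \left(28 + 0\right) = \left(-55\right) 28 = -1540$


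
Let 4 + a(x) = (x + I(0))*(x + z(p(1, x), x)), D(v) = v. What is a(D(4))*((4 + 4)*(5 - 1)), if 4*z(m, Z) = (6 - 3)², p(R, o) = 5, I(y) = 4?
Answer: 1472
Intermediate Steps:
z(m, Z) = 9/4 (z(m, Z) = (6 - 3)²/4 = (¼)*3² = (¼)*9 = 9/4)
a(x) = -4 + (4 + x)*(9/4 + x) (a(x) = -4 + (x + 4)*(x + 9/4) = -4 + (4 + x)*(9/4 + x))
a(D(4))*((4 + 4)*(5 - 1)) = (5 + 4² + (25/4)*4)*((4 + 4)*(5 - 1)) = (5 + 16 + 25)*(8*4) = 46*32 = 1472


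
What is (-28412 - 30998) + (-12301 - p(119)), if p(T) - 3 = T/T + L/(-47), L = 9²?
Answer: -3370524/47 ≈ -71713.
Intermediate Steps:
L = 81
p(T) = 107/47 (p(T) = 3 + (T/T + 81/(-47)) = 3 + (1 + 81*(-1/47)) = 3 + (1 - 81/47) = 3 - 34/47 = 107/47)
(-28412 - 30998) + (-12301 - p(119)) = (-28412 - 30998) + (-12301 - 1*107/47) = -59410 + (-12301 - 107/47) = -59410 - 578254/47 = -3370524/47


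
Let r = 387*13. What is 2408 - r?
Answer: -2623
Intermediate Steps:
r = 5031
2408 - r = 2408 - 1*5031 = 2408 - 5031 = -2623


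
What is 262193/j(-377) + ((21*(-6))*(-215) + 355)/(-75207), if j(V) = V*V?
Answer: 1438001686/971735973 ≈ 1.4798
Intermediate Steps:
j(V) = V²
262193/j(-377) + ((21*(-6))*(-215) + 355)/(-75207) = 262193/((-377)²) + ((21*(-6))*(-215) + 355)/(-75207) = 262193/142129 + (-126*(-215) + 355)*(-1/75207) = 262193*(1/142129) + (27090 + 355)*(-1/75207) = 262193/142129 + 27445*(-1/75207) = 262193/142129 - 2495/6837 = 1438001686/971735973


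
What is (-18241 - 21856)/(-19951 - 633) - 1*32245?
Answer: -663690983/20584 ≈ -32243.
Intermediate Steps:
(-18241 - 21856)/(-19951 - 633) - 1*32245 = -40097/(-20584) - 32245 = -40097*(-1/20584) - 32245 = 40097/20584 - 32245 = -663690983/20584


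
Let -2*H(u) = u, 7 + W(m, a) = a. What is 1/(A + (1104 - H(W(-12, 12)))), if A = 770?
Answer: 2/3753 ≈ 0.00053291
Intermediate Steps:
W(m, a) = -7 + a
H(u) = -u/2
1/(A + (1104 - H(W(-12, 12)))) = 1/(770 + (1104 - (-1)*(-7 + 12)/2)) = 1/(770 + (1104 - (-1)*5/2)) = 1/(770 + (1104 - 1*(-5/2))) = 1/(770 + (1104 + 5/2)) = 1/(770 + 2213/2) = 1/(3753/2) = 2/3753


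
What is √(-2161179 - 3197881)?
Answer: 2*I*√1339765 ≈ 2315.0*I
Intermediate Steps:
√(-2161179 - 3197881) = √(-5359060) = 2*I*√1339765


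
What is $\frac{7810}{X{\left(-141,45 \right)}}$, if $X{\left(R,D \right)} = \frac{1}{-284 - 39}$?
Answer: $-2522630$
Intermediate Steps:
$X{\left(R,D \right)} = - \frac{1}{323}$ ($X{\left(R,D \right)} = \frac{1}{-323} = - \frac{1}{323}$)
$\frac{7810}{X{\left(-141,45 \right)}} = \frac{7810}{- \frac{1}{323}} = 7810 \left(-323\right) = -2522630$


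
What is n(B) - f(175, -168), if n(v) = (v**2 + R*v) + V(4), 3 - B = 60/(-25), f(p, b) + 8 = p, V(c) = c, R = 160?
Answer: 18254/25 ≈ 730.16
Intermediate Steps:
f(p, b) = -8 + p
B = 27/5 (B = 3 - 60/(-25) = 3 - 60*(-1)/25 = 3 - 1*(-12/5) = 3 + 12/5 = 27/5 ≈ 5.4000)
n(v) = 4 + v**2 + 160*v (n(v) = (v**2 + 160*v) + 4 = 4 + v**2 + 160*v)
n(B) - f(175, -168) = (4 + (27/5)**2 + 160*(27/5)) - (-8 + 175) = (4 + 729/25 + 864) - 1*167 = 22429/25 - 167 = 18254/25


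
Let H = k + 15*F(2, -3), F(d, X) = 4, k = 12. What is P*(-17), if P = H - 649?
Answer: 9809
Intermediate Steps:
H = 72 (H = 12 + 15*4 = 12 + 60 = 72)
P = -577 (P = 72 - 649 = -577)
P*(-17) = -577*(-17) = 9809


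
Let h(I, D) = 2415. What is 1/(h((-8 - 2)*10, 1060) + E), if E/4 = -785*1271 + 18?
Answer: -1/3988453 ≈ -2.5072e-7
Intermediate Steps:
E = -3990868 (E = 4*(-785*1271 + 18) = 4*(-997735 + 18) = 4*(-997717) = -3990868)
1/(h((-8 - 2)*10, 1060) + E) = 1/(2415 - 3990868) = 1/(-3988453) = -1/3988453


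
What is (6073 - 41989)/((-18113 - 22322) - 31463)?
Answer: 5986/11983 ≈ 0.49954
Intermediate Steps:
(6073 - 41989)/((-18113 - 22322) - 31463) = -35916/(-40435 - 31463) = -35916/(-71898) = -35916*(-1/71898) = 5986/11983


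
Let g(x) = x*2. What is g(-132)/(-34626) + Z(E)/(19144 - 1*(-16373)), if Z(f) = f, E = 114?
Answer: 740214/68322869 ≈ 0.010834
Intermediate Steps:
g(x) = 2*x
g(-132)/(-34626) + Z(E)/(19144 - 1*(-16373)) = (2*(-132))/(-34626) + 114/(19144 - 1*(-16373)) = -264*(-1/34626) + 114/(19144 + 16373) = 44/5771 + 114/35517 = 44/5771 + 114*(1/35517) = 44/5771 + 38/11839 = 740214/68322869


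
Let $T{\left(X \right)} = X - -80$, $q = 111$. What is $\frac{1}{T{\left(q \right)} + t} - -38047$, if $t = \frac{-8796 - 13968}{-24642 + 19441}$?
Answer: $\frac{5523093498}{145165} \approx 38047.0$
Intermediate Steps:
$t = \frac{3252}{743}$ ($t = - \frac{22764}{-5201} = \left(-22764\right) \left(- \frac{1}{5201}\right) = \frac{3252}{743} \approx 4.3769$)
$T{\left(X \right)} = 80 + X$ ($T{\left(X \right)} = X + 80 = 80 + X$)
$\frac{1}{T{\left(q \right)} + t} - -38047 = \frac{1}{\left(80 + 111\right) + \frac{3252}{743}} - -38047 = \frac{1}{191 + \frac{3252}{743}} + 38047 = \frac{1}{\frac{145165}{743}} + 38047 = \frac{743}{145165} + 38047 = \frac{5523093498}{145165}$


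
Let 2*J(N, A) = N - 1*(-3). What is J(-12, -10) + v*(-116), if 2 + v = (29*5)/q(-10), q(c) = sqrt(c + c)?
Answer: 455/2 + 1682*I*sqrt(5) ≈ 227.5 + 3761.1*I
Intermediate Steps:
q(c) = sqrt(2)*sqrt(c) (q(c) = sqrt(2*c) = sqrt(2)*sqrt(c))
J(N, A) = 3/2 + N/2 (J(N, A) = (N - 1*(-3))/2 = (N + 3)/2 = (3 + N)/2 = 3/2 + N/2)
v = -2 - 29*I*sqrt(5)/2 (v = -2 + (29*5)/((sqrt(2)*sqrt(-10))) = -2 + 145/((sqrt(2)*(I*sqrt(10)))) = -2 + 145/((2*I*sqrt(5))) = -2 + 145*(-I*sqrt(5)/10) = -2 - 29*I*sqrt(5)/2 ≈ -2.0 - 32.423*I)
J(-12, -10) + v*(-116) = (3/2 + (1/2)*(-12)) + (-2 - 29*I*sqrt(5)/2)*(-116) = (3/2 - 6) + (232 + 1682*I*sqrt(5)) = -9/2 + (232 + 1682*I*sqrt(5)) = 455/2 + 1682*I*sqrt(5)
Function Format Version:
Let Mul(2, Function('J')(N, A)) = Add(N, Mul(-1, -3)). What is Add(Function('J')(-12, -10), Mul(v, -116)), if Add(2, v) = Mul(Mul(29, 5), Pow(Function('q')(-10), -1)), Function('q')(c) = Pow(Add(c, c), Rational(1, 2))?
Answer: Add(Rational(455, 2), Mul(1682, I, Pow(5, Rational(1, 2)))) ≈ Add(227.50, Mul(3761.1, I))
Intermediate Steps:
Function('q')(c) = Mul(Pow(2, Rational(1, 2)), Pow(c, Rational(1, 2))) (Function('q')(c) = Pow(Mul(2, c), Rational(1, 2)) = Mul(Pow(2, Rational(1, 2)), Pow(c, Rational(1, 2))))
Function('J')(N, A) = Add(Rational(3, 2), Mul(Rational(1, 2), N)) (Function('J')(N, A) = Mul(Rational(1, 2), Add(N, Mul(-1, -3))) = Mul(Rational(1, 2), Add(N, 3)) = Mul(Rational(1, 2), Add(3, N)) = Add(Rational(3, 2), Mul(Rational(1, 2), N)))
v = Add(-2, Mul(Rational(-29, 2), I, Pow(5, Rational(1, 2)))) (v = Add(-2, Mul(Mul(29, 5), Pow(Mul(Pow(2, Rational(1, 2)), Pow(-10, Rational(1, 2))), -1))) = Add(-2, Mul(145, Pow(Mul(Pow(2, Rational(1, 2)), Mul(I, Pow(10, Rational(1, 2)))), -1))) = Add(-2, Mul(145, Pow(Mul(2, I, Pow(5, Rational(1, 2))), -1))) = Add(-2, Mul(145, Mul(Rational(-1, 10), I, Pow(5, Rational(1, 2))))) = Add(-2, Mul(Rational(-29, 2), I, Pow(5, Rational(1, 2)))) ≈ Add(-2.0000, Mul(-32.423, I)))
Add(Function('J')(-12, -10), Mul(v, -116)) = Add(Add(Rational(3, 2), Mul(Rational(1, 2), -12)), Mul(Add(-2, Mul(Rational(-29, 2), I, Pow(5, Rational(1, 2)))), -116)) = Add(Add(Rational(3, 2), -6), Add(232, Mul(1682, I, Pow(5, Rational(1, 2))))) = Add(Rational(-9, 2), Add(232, Mul(1682, I, Pow(5, Rational(1, 2))))) = Add(Rational(455, 2), Mul(1682, I, Pow(5, Rational(1, 2))))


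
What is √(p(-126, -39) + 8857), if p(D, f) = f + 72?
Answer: √8890 ≈ 94.287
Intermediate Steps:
p(D, f) = 72 + f
√(p(-126, -39) + 8857) = √((72 - 39) + 8857) = √(33 + 8857) = √8890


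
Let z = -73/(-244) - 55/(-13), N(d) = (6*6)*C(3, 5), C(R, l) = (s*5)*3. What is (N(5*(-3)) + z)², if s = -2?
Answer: 11637588554881/10061584 ≈ 1.1566e+6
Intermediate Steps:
C(R, l) = -30 (C(R, l) = -2*5*3 = -10*3 = -30)
N(d) = -1080 (N(d) = (6*6)*(-30) = 36*(-30) = -1080)
z = 14369/3172 (z = -73*(-1/244) - 55*(-1/13) = 73/244 + 55/13 = 14369/3172 ≈ 4.5300)
(N(5*(-3)) + z)² = (-1080 + 14369/3172)² = (-3411391/3172)² = 11637588554881/10061584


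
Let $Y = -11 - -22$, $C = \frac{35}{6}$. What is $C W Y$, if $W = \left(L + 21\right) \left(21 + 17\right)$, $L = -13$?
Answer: $\frac{58520}{3} \approx 19507.0$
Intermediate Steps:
$C = \frac{35}{6}$ ($C = 35 \cdot \frac{1}{6} = \frac{35}{6} \approx 5.8333$)
$W = 304$ ($W = \left(-13 + 21\right) \left(21 + 17\right) = 8 \cdot 38 = 304$)
$Y = 11$ ($Y = -11 + 22 = 11$)
$C W Y = \frac{35}{6} \cdot 304 \cdot 11 = \frac{5320}{3} \cdot 11 = \frac{58520}{3}$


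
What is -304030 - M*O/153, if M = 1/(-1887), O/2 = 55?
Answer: -87776805220/288711 ≈ -3.0403e+5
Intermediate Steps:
O = 110 (O = 2*55 = 110)
M = -1/1887 ≈ -0.00052994
-304030 - M*O/153 = -304030 - (-1)*110/153/1887 = -304030 - (-1)*110*(1/153)/1887 = -304030 - (-1)*110/(1887*153) = -304030 - 1*(-110/288711) = -304030 + 110/288711 = -87776805220/288711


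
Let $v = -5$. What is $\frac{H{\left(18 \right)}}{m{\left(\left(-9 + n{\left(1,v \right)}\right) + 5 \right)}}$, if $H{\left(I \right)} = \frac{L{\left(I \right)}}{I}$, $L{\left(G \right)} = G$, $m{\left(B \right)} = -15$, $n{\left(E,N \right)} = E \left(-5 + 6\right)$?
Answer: $- \frac{1}{15} \approx -0.066667$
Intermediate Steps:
$n{\left(E,N \right)} = E$ ($n{\left(E,N \right)} = E 1 = E$)
$H{\left(I \right)} = 1$ ($H{\left(I \right)} = \frac{I}{I} = 1$)
$\frac{H{\left(18 \right)}}{m{\left(\left(-9 + n{\left(1,v \right)}\right) + 5 \right)}} = 1 \frac{1}{-15} = 1 \left(- \frac{1}{15}\right) = - \frac{1}{15}$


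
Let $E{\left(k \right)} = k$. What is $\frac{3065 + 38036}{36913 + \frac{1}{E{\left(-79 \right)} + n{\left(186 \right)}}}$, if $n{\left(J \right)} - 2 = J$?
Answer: $\frac{4480009}{4023518} \approx 1.1135$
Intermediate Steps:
$n{\left(J \right)} = 2 + J$
$\frac{3065 + 38036}{36913 + \frac{1}{E{\left(-79 \right)} + n{\left(186 \right)}}} = \frac{3065 + 38036}{36913 + \frac{1}{-79 + \left(2 + 186\right)}} = \frac{41101}{36913 + \frac{1}{-79 + 188}} = \frac{41101}{36913 + \frac{1}{109}} = \frac{41101}{\frac{4023518}{109}} = 41101 \cdot \frac{109}{4023518} = \frac{4480009}{4023518}$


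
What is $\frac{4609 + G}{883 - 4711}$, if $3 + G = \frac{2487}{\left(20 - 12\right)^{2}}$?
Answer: $- \frac{297271}{244992} \approx -1.2134$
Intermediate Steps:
$G = \frac{2295}{64}$ ($G = -3 + \frac{2487}{\left(20 - 12\right)^{2}} = -3 + \frac{2487}{8^{2}} = -3 + \frac{2487}{64} = \frac{2295}{64} \approx 35.859$)
$\frac{4609 + G}{883 - 4711} = \frac{4609 + \frac{2295}{64}}{883 - 4711} = \frac{297271}{64 \left(-3828\right)} = \frac{297271}{64} \left(- \frac{1}{3828}\right) = - \frac{297271}{244992}$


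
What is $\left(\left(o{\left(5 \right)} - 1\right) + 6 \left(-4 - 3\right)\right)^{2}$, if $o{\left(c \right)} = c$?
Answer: $1444$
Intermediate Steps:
$\left(\left(o{\left(5 \right)} - 1\right) + 6 \left(-4 - 3\right)\right)^{2} = \left(\left(5 - 1\right) + 6 \left(-4 - 3\right)\right)^{2} = \left(4 + 6 \left(-7\right)\right)^{2} = \left(4 - 42\right)^{2} = \left(-38\right)^{2} = 1444$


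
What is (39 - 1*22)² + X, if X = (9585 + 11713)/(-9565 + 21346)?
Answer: 3426007/11781 ≈ 290.81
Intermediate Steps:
X = 21298/11781 ≈ 1.8078
(39 - 1*22)² + X = (39 - 1*22)² + 21298/11781 = (39 - 22)² + 21298/11781 = 17² + 21298/11781 = 289 + 21298/11781 = 3426007/11781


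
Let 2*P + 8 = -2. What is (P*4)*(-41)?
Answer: 820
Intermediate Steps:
P = -5 (P = -4 + (1/2)*(-2) = -4 - 1 = -5)
(P*4)*(-41) = -5*4*(-41) = -20*(-41) = 820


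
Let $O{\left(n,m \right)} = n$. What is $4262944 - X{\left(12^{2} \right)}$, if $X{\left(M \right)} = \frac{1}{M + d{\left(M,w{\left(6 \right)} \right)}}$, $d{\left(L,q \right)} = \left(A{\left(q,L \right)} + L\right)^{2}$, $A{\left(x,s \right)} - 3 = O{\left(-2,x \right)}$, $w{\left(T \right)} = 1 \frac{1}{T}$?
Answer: $\frac{90242261535}{21169} \approx 4.2629 \cdot 10^{6}$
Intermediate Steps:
$w{\left(T \right)} = \frac{1}{T}$
$A{\left(x,s \right)} = 1$ ($A{\left(x,s \right)} = 3 - 2 = 1$)
$d{\left(L,q \right)} = \left(1 + L\right)^{2}$
$X{\left(M \right)} = \frac{1}{M + \left(1 + M\right)^{2}}$
$4262944 - X{\left(12^{2} \right)} = 4262944 - \frac{1}{12^{2} + \left(1 + 12^{2}\right)^{2}} = 4262944 - \frac{1}{144 + \left(1 + 144\right)^{2}} = 4262944 - \frac{1}{144 + 145^{2}} = 4262944 - \frac{1}{144 + 21025} = 4262944 - \frac{1}{21169} = \frac{90242261535}{21169}$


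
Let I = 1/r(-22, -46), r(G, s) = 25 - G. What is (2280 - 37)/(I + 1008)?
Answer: 105421/47377 ≈ 2.2252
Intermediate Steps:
I = 1/47 (I = 1/(25 - 1*(-22)) = 1/(25 + 22) = 1/47 ≈ 0.021277)
(2280 - 37)/(I + 1008) = (2280 - 37)/(1/47 + 1008) = 2243/(47377/47) = 2243*(47/47377) = 105421/47377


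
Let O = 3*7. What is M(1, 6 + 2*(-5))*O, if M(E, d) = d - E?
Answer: -105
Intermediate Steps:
O = 21
M(1, 6 + 2*(-5))*O = ((6 + 2*(-5)) - 1*1)*21 = ((6 - 10) - 1)*21 = (-4 - 1)*21 = -5*21 = -105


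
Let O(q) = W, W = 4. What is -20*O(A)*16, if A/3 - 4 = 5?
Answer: -1280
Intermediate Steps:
A = 27 (A = 12 + 3*5 = 12 + 15 = 27)
O(q) = 4
-20*O(A)*16 = -20*4*16 = -80*16 = -1280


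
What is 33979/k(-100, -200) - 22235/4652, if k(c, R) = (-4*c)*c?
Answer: -261867577/46520000 ≈ -5.6291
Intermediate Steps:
k(c, R) = -4*c**2
33979/k(-100, -200) - 22235/4652 = 33979/((-4*(-100)**2)) - 22235/4652 = 33979/((-4*10000)) - 22235*1/4652 = 33979/(-40000) - 22235/4652 = 33979*(-1/40000) - 22235/4652 = -33979/40000 - 22235/4652 = -261867577/46520000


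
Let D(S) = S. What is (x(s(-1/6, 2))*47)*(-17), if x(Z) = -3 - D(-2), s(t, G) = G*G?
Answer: 799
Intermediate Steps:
s(t, G) = G²
x(Z) = -1 (x(Z) = -3 - 1*(-2) = -3 + 2 = -1)
(x(s(-1/6, 2))*47)*(-17) = -1*47*(-17) = -47*(-17) = 799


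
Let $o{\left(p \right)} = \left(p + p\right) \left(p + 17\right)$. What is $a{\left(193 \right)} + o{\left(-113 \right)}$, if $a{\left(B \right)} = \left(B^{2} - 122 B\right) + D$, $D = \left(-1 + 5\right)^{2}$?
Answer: $35415$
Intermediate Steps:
$D = 16$ ($D = 4^{2} = 16$)
$o{\left(p \right)} = 2 p \left(17 + p\right)$
$a{\left(B \right)} = 16 + B^{2} - 122 B$ ($a{\left(B \right)} = \left(B^{2} - 122 B\right) + 16 = 16 + B^{2} - 122 B$)
$a{\left(193 \right)} + o{\left(-113 \right)} = \left(16 + 193^{2} - 23546\right) + 2 \left(-113\right) \left(17 - 113\right) = \left(16 + 37249 - 23546\right) + 2 \left(-113\right) \left(-96\right) = 13719 + 21696 = 35415$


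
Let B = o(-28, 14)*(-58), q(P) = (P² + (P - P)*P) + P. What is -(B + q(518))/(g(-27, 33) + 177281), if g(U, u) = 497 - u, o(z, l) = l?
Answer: -53606/35549 ≈ -1.5079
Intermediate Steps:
q(P) = P + P² (q(P) = (P² + 0*P) + P = (P² + 0) + P = P² + P = P + P²)
B = -812 (B = 14*(-58) = -812)
-(B + q(518))/(g(-27, 33) + 177281) = -(-812 + 518*(1 + 518))/((497 - 1*33) + 177281) = -(-812 + 518*519)/((497 - 33) + 177281) = -(-812 + 268842)/(464 + 177281) = -268030/177745 = -1*53606/35549 = -53606/35549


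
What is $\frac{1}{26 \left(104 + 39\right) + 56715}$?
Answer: $\frac{1}{60433} \approx 1.6547 \cdot 10^{-5}$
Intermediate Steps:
$\frac{1}{26 \left(104 + 39\right) + 56715} = \frac{1}{26 \cdot 143 + 56715} = \frac{1}{3718 + 56715} = \frac{1}{60433}$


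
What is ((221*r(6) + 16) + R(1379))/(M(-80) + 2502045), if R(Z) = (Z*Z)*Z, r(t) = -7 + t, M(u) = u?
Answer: 2622362734/2501965 ≈ 1048.1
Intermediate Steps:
R(Z) = Z³ (R(Z) = Z²*Z = Z³)
((221*r(6) + 16) + R(1379))/(M(-80) + 2502045) = ((221*(-7 + 6) + 16) + 1379³)/(-80 + 2502045) = ((221*(-1) + 16) + 2622362939)/2501965 = ((-221 + 16) + 2622362939)*(1/2501965) = (-205 + 2622362939)*(1/2501965) = 2622362734*(1/2501965) = 2622362734/2501965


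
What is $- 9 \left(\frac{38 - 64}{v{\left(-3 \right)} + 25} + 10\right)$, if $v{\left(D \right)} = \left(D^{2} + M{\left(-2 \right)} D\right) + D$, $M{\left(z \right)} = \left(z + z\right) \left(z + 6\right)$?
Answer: $- \frac{6876}{79} \approx -87.038$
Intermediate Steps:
$M{\left(z \right)} = 2 z \left(6 + z\right)$
$v{\left(D \right)} = D^{2} - 15 D$ ($v{\left(D \right)} = \left(D^{2} + 2 \left(-2\right) \left(6 - 2\right) D\right) + D = \left(D^{2} + 2 \left(-2\right) 4 D\right) + D = \left(D^{2} - 16 D\right) + D = D^{2} - 15 D$)
$- 9 \left(\frac{38 - 64}{v{\left(-3 \right)} + 25} + 10\right) = - 9 \left(\frac{38 - 64}{- 3 \left(-15 - 3\right) + 25} + 10\right) = - 9 \left(- \frac{26}{\left(-3\right) \left(-18\right) + 25} + 10\right) = - 9 \left(- \frac{26}{54 + 25} + 10\right) = - 9 \left(- \frac{26}{79} + 10\right) = \left(-9\right) \frac{764}{79} = - \frac{6876}{79}$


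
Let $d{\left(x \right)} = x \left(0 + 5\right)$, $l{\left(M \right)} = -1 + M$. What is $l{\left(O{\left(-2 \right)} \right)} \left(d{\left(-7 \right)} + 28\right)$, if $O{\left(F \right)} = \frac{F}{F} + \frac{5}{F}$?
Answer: $\frac{35}{2} \approx 17.5$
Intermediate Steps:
$O{\left(F \right)} = 1 + \frac{5}{F}$
$d{\left(x \right)} = 5 x$ ($d{\left(x \right)} = x 5 = 5 x$)
$l{\left(O{\left(-2 \right)} \right)} \left(d{\left(-7 \right)} + 28\right) = \left(-1 + \frac{5 - 2}{-2}\right) \left(5 \left(-7\right) + 28\right) = \left(-1 - \frac{3}{2}\right) \left(-35 + 28\right) = \left(-1 - \frac{3}{2}\right) \left(-7\right) = \left(- \frac{5}{2}\right) \left(-7\right) = \frac{35}{2}$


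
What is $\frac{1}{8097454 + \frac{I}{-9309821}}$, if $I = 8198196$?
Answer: $\frac{9309821}{75385839097538} \approx 1.235 \cdot 10^{-7}$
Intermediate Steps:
$\frac{1}{8097454 + \frac{I}{-9309821}} = \frac{1}{8097454 + \frac{8198196}{-9309821}} = \frac{1}{8097454 + 8198196 \left(- \frac{1}{9309821}\right)} = \frac{1}{8097454 - \frac{8198196}{9309821}} = \frac{1}{\frac{75385839097538}{9309821}} = \frac{9309821}{75385839097538}$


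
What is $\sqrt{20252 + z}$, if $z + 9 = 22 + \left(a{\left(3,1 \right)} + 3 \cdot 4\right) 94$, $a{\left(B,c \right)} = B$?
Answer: $85 \sqrt{3} \approx 147.22$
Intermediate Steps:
$z = 1423$ ($z = -9 + \left(22 + \left(3 + 3 \cdot 4\right) 94\right) = -9 + \left(22 + \left(3 + 12\right) 94\right) = -9 + \left(22 + 15 \cdot 94\right) = -9 + \left(22 + 1410\right) = -9 + 1432 = 1423$)
$\sqrt{20252 + z} = \sqrt{20252 + 1423} = \sqrt{21675} = 85 \sqrt{3}$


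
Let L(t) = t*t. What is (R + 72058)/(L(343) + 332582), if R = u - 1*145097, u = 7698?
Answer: -65341/450231 ≈ -0.14513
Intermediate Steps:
R = -137399 (R = 7698 - 1*145097 = 7698 - 145097 = -137399)
L(t) = t**2
(R + 72058)/(L(343) + 332582) = (-137399 + 72058)/(343**2 + 332582) = -65341/(117649 + 332582) = -65341/450231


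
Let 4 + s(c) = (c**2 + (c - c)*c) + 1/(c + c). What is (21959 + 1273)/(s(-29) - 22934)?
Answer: -449152/427209 ≈ -1.0514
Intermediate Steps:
s(c) = -4 + c**2 + 1/(2*c) (s(c) = -4 + ((c**2 + (c - c)*c) + 1/(c + c)) = -4 + ((c**2 + 0*c) + 1/(2*c)) = -4 + ((c**2 + 0) + 1/(2*c)) = -4 + (c**2 + 1/(2*c)) = -4 + c**2 + 1/(2*c))
(21959 + 1273)/(s(-29) - 22934) = (21959 + 1273)/((-4 + (-29)**2 + (1/2)/(-29)) - 22934) = 23232/((-4 + 841 + (1/2)*(-1/29)) - 22934) = 23232/((-4 + 841 - 1/58) - 22934) = 23232/(48545/58 - 22934) = 23232/(-1281627/58) = 23232*(-58/1281627) = -449152/427209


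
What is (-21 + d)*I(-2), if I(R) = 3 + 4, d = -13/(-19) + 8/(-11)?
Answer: -30786/209 ≈ -147.30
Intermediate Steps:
d = -9/209 (d = -13*(-1/19) + 8*(-1/11) = 13/19 - 8/11 = -9/209 ≈ -0.043062)
I(R) = 7
(-21 + d)*I(-2) = (-21 - 9/209)*7 = -4398/209*7 = -30786/209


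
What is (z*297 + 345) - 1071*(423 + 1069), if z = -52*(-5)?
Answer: -1520367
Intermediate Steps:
z = 260
(z*297 + 345) - 1071*(423 + 1069) = (260*297 + 345) - 1071*(423 + 1069) = (77220 + 345) - 1071*1492 = 77565 - 1*1597932 = 77565 - 1597932 = -1520367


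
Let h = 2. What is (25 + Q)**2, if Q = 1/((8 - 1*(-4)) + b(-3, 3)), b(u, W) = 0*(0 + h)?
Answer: 90601/144 ≈ 629.17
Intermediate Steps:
b(u, W) = 0 (b(u, W) = 0*(0 + 2) = 0*2 = 0)
Q = 1/12 (Q = 1/((8 - 1*(-4)) + 0) = 1/((8 + 4) + 0) = 1/(12 + 0) = 1/12 ≈ 0.083333)
(25 + Q)**2 = (25 + 1/12)**2 = (301/12)**2 = 90601/144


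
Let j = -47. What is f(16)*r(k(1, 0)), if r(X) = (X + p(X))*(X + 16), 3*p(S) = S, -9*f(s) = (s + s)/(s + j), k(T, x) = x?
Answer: 0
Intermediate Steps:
f(s) = -2*s/(9*(-47 + s)) (f(s) = -(s + s)/(9*(s - 47)) = -2*s/(9*(-47 + s)))
p(S) = S/3
r(X) = 4*X*(16 + X)/3 (r(X) = (X + X/3)*(X + 16) = (4*X/3)*(16 + X) = 4*X*(16 + X)/3)
f(16)*r(k(1, 0)) = (-2*16/(-423 + 9*16))*((4/3)*0*(16 + 0)) = (-2*16/(-423 + 144))*((4/3)*0*16) = -2*16/(-279)*0 = -2*16*(-1/279)*0 = (32/279)*0 = 0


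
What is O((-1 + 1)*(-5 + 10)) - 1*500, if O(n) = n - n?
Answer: -500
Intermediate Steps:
O(n) = 0
O((-1 + 1)*(-5 + 10)) - 1*500 = 0 - 1*500 = 0 - 500 = -500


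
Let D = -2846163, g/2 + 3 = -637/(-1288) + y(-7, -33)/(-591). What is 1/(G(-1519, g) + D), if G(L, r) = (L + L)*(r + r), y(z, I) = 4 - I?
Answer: -13593/38263699238 ≈ -3.5525e-7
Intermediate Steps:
g = -279259/54372 (g = -6 + 2*(-637/(-1288) + (4 - 1*(-33))/(-591)) = -6 + 2*(-637*(-1/1288) + (4 + 33)*(-1/591)) = -6 + 2*(91/184 + 37*(-1/591)) = -6 + 2*(91/184 - 37/591) = -6 + 2*(46973/108744) = -6 + 46973/54372 = -279259/54372 ≈ -5.1361)
G(L, r) = 4*L*r (G(L, r) = (2*L)*(2*r) = 4*L*r)
1/(G(-1519, g) + D) = 1/(4*(-1519)*(-279259/54372) - 2846163) = 1/(424194421/13593 - 2846163) = 1/(-38263699238/13593) = -13593/38263699238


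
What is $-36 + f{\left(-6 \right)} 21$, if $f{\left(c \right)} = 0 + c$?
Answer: $-162$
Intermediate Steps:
$f{\left(c \right)} = c$
$-36 + f{\left(-6 \right)} 21 = -36 - 126 = -162$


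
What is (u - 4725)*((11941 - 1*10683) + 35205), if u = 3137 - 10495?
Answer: -440582429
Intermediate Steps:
u = -7358
(u - 4725)*((11941 - 1*10683) + 35205) = (-7358 - 4725)*((11941 - 1*10683) + 35205) = -12083*((11941 - 10683) + 35205) = -12083*(1258 + 35205) = -12083*36463 = -440582429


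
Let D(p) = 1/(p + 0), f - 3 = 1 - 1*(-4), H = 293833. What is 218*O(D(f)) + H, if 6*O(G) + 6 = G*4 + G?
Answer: 7047305/24 ≈ 2.9364e+5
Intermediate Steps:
f = 8 (f = 3 + (1 - 1*(-4)) = 3 + (1 + 4) = 3 + 5 = 8)
D(p) = 1/p
O(G) = -1 + 5*G/6 (O(G) = -1 + (G*4 + G)/6 = -1 + (4*G + G)/6 = -1 + (5*G)/6 = -1 + 5*G/6)
218*O(D(f)) + H = 218*(-1 + (5/6)/8) + 293833 = 218*(-1 + (5/6)*(1/8)) + 293833 = 218*(-1 + 5/48) + 293833 = 218*(-43/48) + 293833 = -4687/24 + 293833 = 7047305/24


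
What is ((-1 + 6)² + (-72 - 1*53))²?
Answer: 10000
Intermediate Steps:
((-1 + 6)² + (-72 - 1*53))² = (5² + (-72 - 53))² = (25 - 125)² = (-100)² = 10000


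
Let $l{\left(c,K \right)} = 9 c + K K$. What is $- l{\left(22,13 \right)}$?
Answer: $-367$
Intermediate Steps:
$l{\left(c,K \right)} = K^{2} + 9 c$ ($l{\left(c,K \right)} = 9 c + K^{2} = K^{2} + 9 c$)
$- l{\left(22,13 \right)} = - (13^{2} + 9 \cdot 22) = - (169 + 198) = \left(-1\right) 367 = -367$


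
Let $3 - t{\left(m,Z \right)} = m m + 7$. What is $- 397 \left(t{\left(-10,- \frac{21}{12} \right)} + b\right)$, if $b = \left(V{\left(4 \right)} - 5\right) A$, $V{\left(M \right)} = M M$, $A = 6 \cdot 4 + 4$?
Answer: $-80988$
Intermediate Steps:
$A = 28$ ($A = 24 + 4 = 28$)
$V{\left(M \right)} = M^{2}$
$t{\left(m,Z \right)} = -4 - m^{2}$ ($t{\left(m,Z \right)} = 3 - \left(m m + 7\right) = 3 - \left(m^{2} + 7\right) = 3 - \left(7 + m^{2}\right) = -4 - m^{2}$)
$b = 308$ ($b = \left(4^{2} - 5\right) 28 = \left(16 - 5\right) 28 = 11 \cdot 28 = 308$)
$- 397 \left(t{\left(-10,- \frac{21}{12} \right)} + b\right) = - 397 \left(\left(-4 - \left(-10\right)^{2}\right) + 308\right) = - 397 \left(\left(-4 - 100\right) + 308\right) = - 397 \left(-104 + 308\right) = \left(-397\right) 204 = -80988$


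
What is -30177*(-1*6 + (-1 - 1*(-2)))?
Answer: 150885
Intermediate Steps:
-30177*(-1*6 + (-1 - 1*(-2))) = -30177*(-6 + (-1 + 2)) = -30177*(-6 + 1) = -30177*(-5) = 150885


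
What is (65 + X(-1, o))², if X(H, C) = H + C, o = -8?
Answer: 3136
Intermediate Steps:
X(H, C) = C + H
(65 + X(-1, o))² = (65 + (-8 - 1))² = (65 - 9)² = 56² = 3136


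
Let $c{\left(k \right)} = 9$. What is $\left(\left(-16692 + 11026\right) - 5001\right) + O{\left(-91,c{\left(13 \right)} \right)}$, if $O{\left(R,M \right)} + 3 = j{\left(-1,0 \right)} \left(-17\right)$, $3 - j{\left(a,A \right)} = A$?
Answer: $-10721$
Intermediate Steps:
$j{\left(a,A \right)} = 3 - A$
$O{\left(R,M \right)} = -54$ ($O{\left(R,M \right)} = -3 + \left(3 - 0\right) \left(-17\right) = -3 + \left(3 + 0\right) \left(-17\right) = -3 + 3 \left(-17\right) = -3 - 51 = -54$)
$\left(\left(-16692 + 11026\right) - 5001\right) + O{\left(-91,c{\left(13 \right)} \right)} = \left(\left(-16692 + 11026\right) - 5001\right) - 54 = \left(-5666 - 5001\right) - 54 = -10667 - 54 = -10721$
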